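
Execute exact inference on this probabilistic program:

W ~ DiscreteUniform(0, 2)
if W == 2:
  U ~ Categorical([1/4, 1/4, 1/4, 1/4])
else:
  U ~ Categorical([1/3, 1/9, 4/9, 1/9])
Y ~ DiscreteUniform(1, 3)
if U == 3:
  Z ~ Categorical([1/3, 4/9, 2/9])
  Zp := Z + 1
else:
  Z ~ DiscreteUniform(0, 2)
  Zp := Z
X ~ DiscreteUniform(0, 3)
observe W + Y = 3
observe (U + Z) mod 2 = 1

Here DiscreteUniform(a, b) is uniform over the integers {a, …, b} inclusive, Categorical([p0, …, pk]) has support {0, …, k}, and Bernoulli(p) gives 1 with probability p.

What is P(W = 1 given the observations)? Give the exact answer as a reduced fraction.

P(W = 1 | obs) = 128/409

Enumerate traces; 72 have nonzero weight after conditioning:
  (W=0, U=0, Y=3, Z=1, X=0) weight 1/324
  (W=0, U=0, Y=3, Z=1, X=1) weight 1/324
  (W=0, U=0, Y=3, Z=1, X=2) weight 1/324
  (W=0, U=0, Y=3, Z=1, X=3) weight 1/324
  (W=0, U=1, Y=3, Z=0, X=0) weight 1/972
  (W=0, U=1, Y=3, Z=0, X=1) weight 1/972
  (W=0, U=1, Y=3, Z=0, X=2) weight 1/972
  (W=0, U=1, Y=3, Z=0, X=3) weight 1/972
  (W=1, U=0, Y=2, Z=1, X=0) weight 1/324
  (W=2, U=0, Y=1, Z=1, X=0) weight 1/432
  … 62 more
Group by W:
  weight(W=0) = 32/729
  weight(W=1) = 32/729
  weight(W=2) = 17/324
Total weight = 32/729 + 32/729 + 17/324 = 409/2916
P(W=0 | obs) = 32/729 / 409/2916 = 128/409
P(W=1 | obs) = 32/729 / 409/2916 = 128/409
P(W=2 | obs) = 17/324 / 409/2916 = 153/409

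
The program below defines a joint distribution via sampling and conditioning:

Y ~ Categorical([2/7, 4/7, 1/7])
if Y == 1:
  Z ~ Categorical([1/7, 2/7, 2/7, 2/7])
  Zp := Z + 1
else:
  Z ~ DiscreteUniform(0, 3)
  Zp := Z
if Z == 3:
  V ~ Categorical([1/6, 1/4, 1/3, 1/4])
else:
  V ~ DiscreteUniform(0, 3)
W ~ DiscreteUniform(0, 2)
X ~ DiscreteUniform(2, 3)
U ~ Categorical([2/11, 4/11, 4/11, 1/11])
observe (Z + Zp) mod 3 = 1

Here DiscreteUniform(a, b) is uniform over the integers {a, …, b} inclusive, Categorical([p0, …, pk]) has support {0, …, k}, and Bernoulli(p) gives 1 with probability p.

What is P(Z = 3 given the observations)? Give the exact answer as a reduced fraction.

P(Z = 3 | obs) = 32/69

Enumerate traces; 384 have nonzero weight after conditioning:
  (Y=0, Z=2, V=0, W=0, X=2, U=0) weight 1/1848
  (Y=0, Z=2, V=0, W=0, X=2, U=1) weight 1/924
  (Y=0, Z=2, V=0, W=0, X=2, U=2) weight 1/924
  (Y=0, Z=2, V=0, W=0, X=2, U=3) weight 1/3696
  (Y=0, Z=2, V=0, W=0, X=3, U=0) weight 1/1848
  (Y=0, Z=2, V=0, W=0, X=3, U=1) weight 1/924
  (Y=0, Z=2, V=0, W=0, X=3, U=2) weight 1/924
  (Y=0, Z=2, V=0, W=0, X=3, U=3) weight 1/3696
  (Y=1, Z=0, V=0, W=0, X=2, U=0) weight 1/1617
  (Y=1, Z=3, V=0, W=0, X=2, U=0) weight 4/4851
  … 374 more
Group by Z:
  weight(Z=0) = 4/49
  weight(Z=2) = 3/28
  weight(Z=3) = 8/49
Total weight = 4/49 + 3/28 + 8/49 = 69/196
P(Z=0 | obs) = 4/49 / 69/196 = 16/69
P(Z=2 | obs) = 3/28 / 69/196 = 7/23
P(Z=3 | obs) = 8/49 / 69/196 = 32/69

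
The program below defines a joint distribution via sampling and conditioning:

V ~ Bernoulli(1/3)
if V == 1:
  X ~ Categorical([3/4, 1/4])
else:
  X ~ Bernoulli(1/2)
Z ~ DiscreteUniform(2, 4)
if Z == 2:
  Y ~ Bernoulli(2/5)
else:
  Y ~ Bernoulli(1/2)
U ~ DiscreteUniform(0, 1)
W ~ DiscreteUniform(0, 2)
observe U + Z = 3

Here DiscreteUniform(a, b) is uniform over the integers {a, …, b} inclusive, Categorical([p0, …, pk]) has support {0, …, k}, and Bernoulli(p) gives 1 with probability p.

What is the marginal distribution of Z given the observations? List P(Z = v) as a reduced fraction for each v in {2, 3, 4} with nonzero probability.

Enumerate traces; 48 have nonzero weight after conditioning:
  (V=0, X=0, Z=2, Y=0, U=1, W=0) weight 1/90
  (V=0, X=0, Z=2, Y=0, U=1, W=1) weight 1/90
  (V=0, X=0, Z=2, Y=0, U=1, W=2) weight 1/90
  (V=0, X=0, Z=2, Y=1, U=1, W=0) weight 1/135
  (V=0, X=0, Z=2, Y=1, U=1, W=1) weight 1/135
  (V=0, X=0, Z=2, Y=1, U=1, W=2) weight 1/135
  (V=0, X=0, Z=3, Y=0, U=0, W=0) weight 1/108
  (V=0, X=0, Z=3, Y=0, U=0, W=1) weight 1/108
  … 40 more
Group by Z:
  weight(Z=2) = 1/6
  weight(Z=3) = 1/6
Total weight = 1/6 + 1/6 = 1/3
P(Z=2 | obs) = 1/6 / 1/3 = 1/2
P(Z=3 | obs) = 1/6 / 1/3 = 1/2

P(Z=2) = 1/2, P(Z=3) = 1/2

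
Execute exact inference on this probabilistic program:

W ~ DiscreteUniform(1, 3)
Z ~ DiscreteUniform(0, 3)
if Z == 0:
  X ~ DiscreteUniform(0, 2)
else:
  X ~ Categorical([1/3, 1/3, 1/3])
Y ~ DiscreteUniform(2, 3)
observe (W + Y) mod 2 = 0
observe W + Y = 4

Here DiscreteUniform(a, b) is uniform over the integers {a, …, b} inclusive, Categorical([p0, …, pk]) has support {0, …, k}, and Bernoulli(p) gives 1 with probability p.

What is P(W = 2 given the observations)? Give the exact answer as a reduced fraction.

Enumerate traces; 24 have nonzero weight after conditioning:
  (W=1, Z=0, X=0, Y=3) weight 1/72
  (W=1, Z=0, X=1, Y=3) weight 1/72
  (W=1, Z=0, X=2, Y=3) weight 1/72
  (W=1, Z=1, X=0, Y=3) weight 1/72
  (W=1, Z=1, X=1, Y=3) weight 1/72
  (W=1, Z=1, X=2, Y=3) weight 1/72
  (W=1, Z=2, X=0, Y=3) weight 1/72
  (W=1, Z=2, X=1, Y=3) weight 1/72
  (W=2, Z=0, X=0, Y=2) weight 1/72
  … 15 more
Group by W:
  weight(W=1) = 1/6
  weight(W=2) = 1/6
Total weight = 1/6 + 1/6 = 1/3
P(W=1 | obs) = 1/6 / 1/3 = 1/2
P(W=2 | obs) = 1/6 / 1/3 = 1/2

P(W = 2 | obs) = 1/2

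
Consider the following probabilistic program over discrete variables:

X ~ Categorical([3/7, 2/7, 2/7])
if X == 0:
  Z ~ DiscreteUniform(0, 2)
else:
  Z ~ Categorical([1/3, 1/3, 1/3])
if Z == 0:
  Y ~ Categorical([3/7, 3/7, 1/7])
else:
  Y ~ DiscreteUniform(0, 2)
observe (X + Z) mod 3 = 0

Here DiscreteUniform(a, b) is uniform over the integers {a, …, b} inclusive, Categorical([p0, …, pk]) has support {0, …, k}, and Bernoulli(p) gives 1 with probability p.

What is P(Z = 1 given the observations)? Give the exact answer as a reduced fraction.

P(Z = 1 | obs) = 2/7

Enumerate traces; 9 have nonzero weight after conditioning:
  (X=0, Z=0, Y=0) weight 3/49
  (X=0, Z=0, Y=1) weight 3/49
  (X=0, Z=0, Y=2) weight 1/49
  (X=1, Z=2, Y=0) weight 2/63
  (X=1, Z=2, Y=1) weight 2/63
  (X=1, Z=2, Y=2) weight 2/63
  (X=2, Z=1, Y=0) weight 2/63
  (X=2, Z=1, Y=1) weight 2/63
  … 1 more
Group by Z:
  weight(Z=0) = 1/7
  weight(Z=1) = 2/21
  weight(Z=2) = 2/21
Total weight = 1/7 + 2/21 + 2/21 = 1/3
P(Z=0 | obs) = 1/7 / 1/3 = 3/7
P(Z=1 | obs) = 2/21 / 1/3 = 2/7
P(Z=2 | obs) = 2/21 / 1/3 = 2/7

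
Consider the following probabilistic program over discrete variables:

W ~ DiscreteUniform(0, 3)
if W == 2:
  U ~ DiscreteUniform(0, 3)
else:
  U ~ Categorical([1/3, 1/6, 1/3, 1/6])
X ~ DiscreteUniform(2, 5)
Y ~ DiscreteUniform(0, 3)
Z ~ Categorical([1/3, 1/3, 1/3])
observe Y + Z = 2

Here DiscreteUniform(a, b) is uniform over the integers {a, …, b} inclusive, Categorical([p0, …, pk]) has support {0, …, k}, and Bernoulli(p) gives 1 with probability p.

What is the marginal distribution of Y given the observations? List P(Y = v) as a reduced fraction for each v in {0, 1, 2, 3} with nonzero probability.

P(Y=0) = 1/3, P(Y=1) = 1/3, P(Y=2) = 1/3

Enumerate traces; 192 have nonzero weight after conditioning:
  (W=0, U=0, X=2, Y=0, Z=2) weight 1/576
  (W=0, U=0, X=2, Y=1, Z=1) weight 1/576
  (W=0, U=0, X=2, Y=2, Z=0) weight 1/576
  (W=0, U=0, X=3, Y=0, Z=2) weight 1/576
  (W=0, U=0, X=3, Y=1, Z=1) weight 1/576
  (W=0, U=0, X=3, Y=2, Z=0) weight 1/576
  (W=0, U=0, X=4, Y=0, Z=2) weight 1/576
  (W=0, U=0, X=4, Y=1, Z=1) weight 1/576
  … 184 more
Group by Y:
  weight(Y=0) = 1/12
  weight(Y=1) = 1/12
  weight(Y=2) = 1/12
Total weight = 1/12 + 1/12 + 1/12 = 1/4
P(Y=0 | obs) = 1/12 / 1/4 = 1/3
P(Y=1 | obs) = 1/12 / 1/4 = 1/3
P(Y=2 | obs) = 1/12 / 1/4 = 1/3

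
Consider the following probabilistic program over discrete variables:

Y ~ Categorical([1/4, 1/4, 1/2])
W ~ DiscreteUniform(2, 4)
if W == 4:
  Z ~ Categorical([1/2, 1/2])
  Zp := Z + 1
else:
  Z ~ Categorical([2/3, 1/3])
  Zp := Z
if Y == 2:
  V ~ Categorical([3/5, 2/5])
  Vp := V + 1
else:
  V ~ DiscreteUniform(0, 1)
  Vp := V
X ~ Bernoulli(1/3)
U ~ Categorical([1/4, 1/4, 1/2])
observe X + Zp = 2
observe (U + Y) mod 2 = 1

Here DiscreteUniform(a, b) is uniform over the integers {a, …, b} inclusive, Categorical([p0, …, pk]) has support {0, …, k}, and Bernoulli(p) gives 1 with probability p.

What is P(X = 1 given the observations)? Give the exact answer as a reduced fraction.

P(X = 1 | obs) = 7/13

Enumerate traces; 32 have nonzero weight after conditioning:
  (Y=0, W=2, Z=1, V=0, X=1, U=1) weight 1/864
  (Y=0, W=2, Z=1, V=1, X=1, U=1) weight 1/864
  (Y=0, W=3, Z=1, V=0, X=1, U=1) weight 1/864
  (Y=0, W=3, Z=1, V=1, X=1, U=1) weight 1/864
  (Y=0, W=4, Z=0, V=0, X=1, U=1) weight 1/576
  (Y=0, W=4, Z=0, V=1, X=1, U=1) weight 1/576
  (Y=0, W=4, Z=1, V=0, X=0, U=1) weight 1/288
  (Y=0, W=4, Z=1, V=1, X=0, U=1) weight 1/288
  … 24 more
Group by X:
  weight(X=0) = 1/24
  weight(X=1) = 7/144
Total weight = 1/24 + 7/144 = 13/144
P(X=0 | obs) = 1/24 / 13/144 = 6/13
P(X=1 | obs) = 7/144 / 13/144 = 7/13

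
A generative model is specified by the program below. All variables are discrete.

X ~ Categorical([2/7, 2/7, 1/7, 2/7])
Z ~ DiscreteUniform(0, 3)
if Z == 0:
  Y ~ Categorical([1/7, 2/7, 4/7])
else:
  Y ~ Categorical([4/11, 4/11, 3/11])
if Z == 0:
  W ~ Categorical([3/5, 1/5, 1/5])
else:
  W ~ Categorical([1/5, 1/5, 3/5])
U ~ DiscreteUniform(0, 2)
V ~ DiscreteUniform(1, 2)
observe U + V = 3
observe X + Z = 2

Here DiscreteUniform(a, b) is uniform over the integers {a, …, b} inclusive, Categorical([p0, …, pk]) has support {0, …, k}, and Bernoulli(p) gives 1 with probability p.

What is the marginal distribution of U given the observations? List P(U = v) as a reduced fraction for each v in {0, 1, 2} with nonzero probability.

P(U=1) = 1/2, P(U=2) = 1/2

Enumerate traces; 54 have nonzero weight after conditioning:
  (X=0, Z=2, Y=0, W=0, U=1, V=2) weight 1/1155
  (X=0, Z=2, Y=0, W=0, U=2, V=1) weight 1/1155
  (X=0, Z=2, Y=0, W=1, U=1, V=2) weight 1/1155
  (X=0, Z=2, Y=0, W=1, U=2, V=1) weight 1/1155
  (X=0, Z=2, Y=0, W=2, U=1, V=2) weight 1/385
  (X=0, Z=2, Y=0, W=2, U=2, V=1) weight 1/385
  (X=0, Z=2, Y=1, W=0, U=1, V=2) weight 1/1155
  (X=0, Z=2, Y=1, W=0, U=2, V=1) weight 1/1155
  … 46 more
Group by U:
  weight(U=1) = 5/168
  weight(U=2) = 5/168
Total weight = 5/168 + 5/168 = 5/84
P(U=1 | obs) = 5/168 / 5/84 = 1/2
P(U=2 | obs) = 5/168 / 5/84 = 1/2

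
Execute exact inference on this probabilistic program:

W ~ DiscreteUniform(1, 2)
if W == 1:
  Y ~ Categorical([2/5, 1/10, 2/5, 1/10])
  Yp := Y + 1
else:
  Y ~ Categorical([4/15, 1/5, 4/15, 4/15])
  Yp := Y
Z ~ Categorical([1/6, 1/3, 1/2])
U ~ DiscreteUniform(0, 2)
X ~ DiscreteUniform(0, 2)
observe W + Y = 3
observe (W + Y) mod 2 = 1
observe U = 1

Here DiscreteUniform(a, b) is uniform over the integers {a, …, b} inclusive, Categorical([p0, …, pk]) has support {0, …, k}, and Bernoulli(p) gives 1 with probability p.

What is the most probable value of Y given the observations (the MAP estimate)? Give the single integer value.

argmax_v P(Y = v | obs) = 2

Enumerate traces; 18 have nonzero weight after conditioning:
  (W=1, Y=2, Z=0, U=1, X=0) weight 1/270
  (W=1, Y=2, Z=0, U=1, X=1) weight 1/270
  (W=1, Y=2, Z=0, U=1, X=2) weight 1/270
  (W=1, Y=2, Z=1, U=1, X=0) weight 1/135
  (W=1, Y=2, Z=1, U=1, X=1) weight 1/135
  (W=1, Y=2, Z=1, U=1, X=2) weight 1/135
  (W=1, Y=2, Z=2, U=1, X=0) weight 1/90
  (W=1, Y=2, Z=2, U=1, X=1) weight 1/90
  (W=2, Y=1, Z=0, U=1, X=0) weight 1/540
  … 9 more
Group by Y:
  weight(Y=1) = 1/30
  weight(Y=2) = 1/15
Total weight = 1/30 + 1/15 = 1/10
P(Y=1 | obs) = 1/30 / 1/10 = 1/3
P(Y=2 | obs) = 1/15 / 1/10 = 2/3
argmax = 2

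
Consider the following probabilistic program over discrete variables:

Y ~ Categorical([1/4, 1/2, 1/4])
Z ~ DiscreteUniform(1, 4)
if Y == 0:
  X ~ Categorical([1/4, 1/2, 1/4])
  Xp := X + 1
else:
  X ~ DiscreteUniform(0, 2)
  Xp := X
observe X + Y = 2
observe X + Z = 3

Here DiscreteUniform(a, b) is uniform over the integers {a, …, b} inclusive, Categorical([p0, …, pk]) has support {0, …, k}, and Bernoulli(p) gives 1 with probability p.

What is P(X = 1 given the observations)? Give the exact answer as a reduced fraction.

P(X = 1 | obs) = 8/15

Enumerate traces; 3 have nonzero weight after conditioning:
  (Y=0, Z=1, X=2) weight 1/64
  (Y=1, Z=2, X=1) weight 1/24
  (Y=2, Z=3, X=0) weight 1/48
Group by X:
  weight(X=0) = 1/48
  weight(X=1) = 1/24
  weight(X=2) = 1/64
Total weight = 1/48 + 1/24 + 1/64 = 5/64
P(X=0 | obs) = 1/48 / 5/64 = 4/15
P(X=1 | obs) = 1/24 / 5/64 = 8/15
P(X=2 | obs) = 1/64 / 5/64 = 1/5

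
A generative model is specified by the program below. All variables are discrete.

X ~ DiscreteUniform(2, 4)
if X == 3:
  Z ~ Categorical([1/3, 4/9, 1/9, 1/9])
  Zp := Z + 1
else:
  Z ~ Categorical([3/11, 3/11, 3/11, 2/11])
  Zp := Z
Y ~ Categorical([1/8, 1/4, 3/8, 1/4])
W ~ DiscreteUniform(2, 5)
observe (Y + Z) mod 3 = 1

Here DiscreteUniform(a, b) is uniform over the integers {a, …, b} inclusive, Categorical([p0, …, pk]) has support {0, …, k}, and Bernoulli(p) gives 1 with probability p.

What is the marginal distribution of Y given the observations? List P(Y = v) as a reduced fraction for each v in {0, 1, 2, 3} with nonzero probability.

P(Y=0) = 98/757, P(Y=1) = 268/757, P(Y=2) = 195/757, P(Y=3) = 196/757

Enumerate traces; 60 have nonzero weight after conditioning:
  (X=2, Z=0, Y=1, W=2) weight 1/176
  (X=2, Z=0, Y=1, W=3) weight 1/176
  (X=2, Z=0, Y=1, W=4) weight 1/176
  (X=2, Z=0, Y=1, W=5) weight 1/176
  (X=2, Z=1, Y=0, W=2) weight 1/352
  (X=2, Z=1, Y=0, W=3) weight 1/352
  (X=2, Z=1, Y=0, W=4) weight 1/352
  (X=2, Z=1, Y=0, W=5) weight 1/352
  (X=2, Z=1, Y=3, W=2) weight 1/176
  (X=2, Z=2, Y=2, W=2) weight 3/352
  … 50 more
Group by Y:
  weight(Y=0) = 49/1188
  weight(Y=1) = 67/594
  weight(Y=2) = 65/792
  weight(Y=3) = 49/594
Total weight = 49/1188 + 67/594 + 65/792 + 49/594 = 757/2376
P(Y=0 | obs) = 49/1188 / 757/2376 = 98/757
P(Y=1 | obs) = 67/594 / 757/2376 = 268/757
P(Y=2 | obs) = 65/792 / 757/2376 = 195/757
P(Y=3 | obs) = 49/594 / 757/2376 = 196/757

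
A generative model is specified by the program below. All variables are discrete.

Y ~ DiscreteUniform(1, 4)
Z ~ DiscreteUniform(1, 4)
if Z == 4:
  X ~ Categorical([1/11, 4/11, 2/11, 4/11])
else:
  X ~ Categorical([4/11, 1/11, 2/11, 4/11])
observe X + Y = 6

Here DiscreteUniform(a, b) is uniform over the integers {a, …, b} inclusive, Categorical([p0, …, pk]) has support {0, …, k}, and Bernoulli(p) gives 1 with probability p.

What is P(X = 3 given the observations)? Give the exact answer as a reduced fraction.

P(X = 3 | obs) = 2/3

Enumerate traces; 8 have nonzero weight after conditioning:
  (Y=3, Z=1, X=3) weight 1/44
  (Y=3, Z=2, X=3) weight 1/44
  (Y=3, Z=3, X=3) weight 1/44
  (Y=3, Z=4, X=3) weight 1/44
  (Y=4, Z=1, X=2) weight 1/88
  (Y=4, Z=2, X=2) weight 1/88
  (Y=4, Z=3, X=2) weight 1/88
  (Y=4, Z=4, X=2) weight 1/88
Group by X:
  weight(X=2) = 1/22
  weight(X=3) = 1/11
Total weight = 1/22 + 1/11 = 3/22
P(X=2 | obs) = 1/22 / 3/22 = 1/3
P(X=3 | obs) = 1/11 / 3/22 = 2/3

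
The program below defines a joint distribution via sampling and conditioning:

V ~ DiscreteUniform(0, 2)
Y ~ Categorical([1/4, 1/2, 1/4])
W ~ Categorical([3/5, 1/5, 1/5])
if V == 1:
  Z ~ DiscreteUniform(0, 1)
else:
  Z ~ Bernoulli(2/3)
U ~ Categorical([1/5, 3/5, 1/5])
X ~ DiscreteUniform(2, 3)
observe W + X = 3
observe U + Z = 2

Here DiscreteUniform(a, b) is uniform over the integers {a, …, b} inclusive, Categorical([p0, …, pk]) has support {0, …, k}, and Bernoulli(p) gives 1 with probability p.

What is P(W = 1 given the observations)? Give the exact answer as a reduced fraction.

P(W = 1 | obs) = 1/4

Enumerate traces; 36 have nonzero weight after conditioning:
  (V=0, Y=0, W=0, Z=0, U=2, X=3) weight 1/600
  (V=0, Y=0, W=0, Z=1, U=1, X=3) weight 1/100
  (V=0, Y=0, W=1, Z=0, U=2, X=2) weight 1/1800
  (V=0, Y=0, W=1, Z=1, U=1, X=2) weight 1/300
  (V=0, Y=1, W=0, Z=0, U=2, X=3) weight 1/300
  (V=0, Y=1, W=0, Z=1, U=1, X=3) weight 1/50
  (V=0, Y=1, W=1, Z=0, U=2, X=2) weight 1/900
  (V=0, Y=1, W=1, Z=1, U=1, X=2) weight 1/150
  … 28 more
Group by W:
  weight(W=0) = 2/15
  weight(W=1) = 2/45
Total weight = 2/15 + 2/45 = 8/45
P(W=0 | obs) = 2/15 / 8/45 = 3/4
P(W=1 | obs) = 2/45 / 8/45 = 1/4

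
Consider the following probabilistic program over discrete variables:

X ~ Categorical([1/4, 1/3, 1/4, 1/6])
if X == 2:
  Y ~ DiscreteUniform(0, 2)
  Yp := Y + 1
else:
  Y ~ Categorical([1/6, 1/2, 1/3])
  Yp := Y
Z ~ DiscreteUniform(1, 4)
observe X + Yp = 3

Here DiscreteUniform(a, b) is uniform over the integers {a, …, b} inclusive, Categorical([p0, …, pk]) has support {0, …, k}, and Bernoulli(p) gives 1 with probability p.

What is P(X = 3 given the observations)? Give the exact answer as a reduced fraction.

P(X = 3 | obs) = 1/8

Enumerate traces; 12 have nonzero weight after conditioning:
  (X=1, Y=2, Z=1) weight 1/36
  (X=1, Y=2, Z=2) weight 1/36
  (X=1, Y=2, Z=3) weight 1/36
  (X=1, Y=2, Z=4) weight 1/36
  (X=2, Y=0, Z=1) weight 1/48
  (X=2, Y=0, Z=2) weight 1/48
  (X=2, Y=0, Z=3) weight 1/48
  (X=2, Y=0, Z=4) weight 1/48
  (X=3, Y=0, Z=1) weight 1/144
  … 3 more
Group by X:
  weight(X=1) = 1/9
  weight(X=2) = 1/12
  weight(X=3) = 1/36
Total weight = 1/9 + 1/12 + 1/36 = 2/9
P(X=1 | obs) = 1/9 / 2/9 = 1/2
P(X=2 | obs) = 1/12 / 2/9 = 3/8
P(X=3 | obs) = 1/36 / 2/9 = 1/8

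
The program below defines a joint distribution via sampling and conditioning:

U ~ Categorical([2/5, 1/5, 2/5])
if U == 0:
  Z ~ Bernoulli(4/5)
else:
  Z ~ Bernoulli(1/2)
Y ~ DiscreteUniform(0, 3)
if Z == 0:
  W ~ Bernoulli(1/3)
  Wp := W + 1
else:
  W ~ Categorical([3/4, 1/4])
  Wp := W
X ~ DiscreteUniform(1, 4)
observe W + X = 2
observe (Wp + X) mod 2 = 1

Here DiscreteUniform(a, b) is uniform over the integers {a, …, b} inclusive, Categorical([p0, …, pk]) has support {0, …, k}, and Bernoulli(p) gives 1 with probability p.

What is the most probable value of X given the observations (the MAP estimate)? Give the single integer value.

Enumerate traces; 24 have nonzero weight after conditioning:
  (U=0, Z=0, Y=0, W=0, X=2) weight 1/300
  (U=0, Z=0, Y=0, W=1, X=1) weight 1/600
  (U=0, Z=0, Y=1, W=0, X=2) weight 1/300
  (U=0, Z=0, Y=1, W=1, X=1) weight 1/600
  (U=0, Z=0, Y=2, W=0, X=2) weight 1/300
  (U=0, Z=0, Y=2, W=1, X=1) weight 1/600
  (U=0, Z=0, Y=3, W=0, X=2) weight 1/300
  (U=0, Z=0, Y=3, W=1, X=1) weight 1/600
  … 16 more
Group by X:
  weight(X=1) = 19/600
  weight(X=2) = 19/300
Total weight = 19/600 + 19/300 = 19/200
P(X=1 | obs) = 19/600 / 19/200 = 1/3
P(X=2 | obs) = 19/300 / 19/200 = 2/3
argmax = 2

argmax_v P(X = v | obs) = 2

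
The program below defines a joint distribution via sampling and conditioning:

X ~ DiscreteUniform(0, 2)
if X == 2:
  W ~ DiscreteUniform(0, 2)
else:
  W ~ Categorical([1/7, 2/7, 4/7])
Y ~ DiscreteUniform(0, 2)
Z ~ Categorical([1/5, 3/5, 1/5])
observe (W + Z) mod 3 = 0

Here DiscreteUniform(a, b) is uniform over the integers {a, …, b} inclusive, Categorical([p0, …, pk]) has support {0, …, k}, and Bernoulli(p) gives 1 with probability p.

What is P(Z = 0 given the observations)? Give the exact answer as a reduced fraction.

P(Z = 0 | obs) = 13/125

Enumerate traces; 27 have nonzero weight after conditioning:
  (X=0, W=0, Y=0, Z=0) weight 1/315
  (X=0, W=0, Y=1, Z=0) weight 1/315
  (X=0, W=0, Y=2, Z=0) weight 1/315
  (X=0, W=1, Y=0, Z=2) weight 2/315
  (X=0, W=1, Y=1, Z=2) weight 2/315
  (X=0, W=1, Y=2, Z=2) weight 2/315
  (X=0, W=2, Y=0, Z=1) weight 4/105
  (X=0, W=2, Y=1, Z=1) weight 4/105
  … 19 more
Group by Z:
  weight(Z=0) = 13/315
  weight(Z=1) = 31/105
  weight(Z=2) = 19/315
Total weight = 13/315 + 31/105 + 19/315 = 25/63
P(Z=0 | obs) = 13/315 / 25/63 = 13/125
P(Z=1 | obs) = 31/105 / 25/63 = 93/125
P(Z=2 | obs) = 19/315 / 25/63 = 19/125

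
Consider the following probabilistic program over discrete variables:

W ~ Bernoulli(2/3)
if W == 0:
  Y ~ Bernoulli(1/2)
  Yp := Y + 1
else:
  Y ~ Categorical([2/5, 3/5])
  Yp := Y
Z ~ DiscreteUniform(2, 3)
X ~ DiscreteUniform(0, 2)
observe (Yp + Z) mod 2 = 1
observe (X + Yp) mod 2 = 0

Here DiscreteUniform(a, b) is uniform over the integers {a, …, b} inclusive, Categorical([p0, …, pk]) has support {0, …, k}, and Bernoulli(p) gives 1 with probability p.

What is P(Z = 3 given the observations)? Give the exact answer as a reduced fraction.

Enumerate traces; 6 have nonzero weight after conditioning:
  (W=0, Y=0, Z=2, X=1) weight 1/36
  (W=0, Y=1, Z=3, X=0) weight 1/36
  (W=0, Y=1, Z=3, X=2) weight 1/36
  (W=1, Y=0, Z=3, X=0) weight 2/45
  (W=1, Y=0, Z=3, X=2) weight 2/45
  (W=1, Y=1, Z=2, X=1) weight 1/15
Group by Z:
  weight(Z=2) = 17/180
  weight(Z=3) = 13/90
Total weight = 17/180 + 13/90 = 43/180
P(Z=2 | obs) = 17/180 / 43/180 = 17/43
P(Z=3 | obs) = 13/90 / 43/180 = 26/43

P(Z = 3 | obs) = 26/43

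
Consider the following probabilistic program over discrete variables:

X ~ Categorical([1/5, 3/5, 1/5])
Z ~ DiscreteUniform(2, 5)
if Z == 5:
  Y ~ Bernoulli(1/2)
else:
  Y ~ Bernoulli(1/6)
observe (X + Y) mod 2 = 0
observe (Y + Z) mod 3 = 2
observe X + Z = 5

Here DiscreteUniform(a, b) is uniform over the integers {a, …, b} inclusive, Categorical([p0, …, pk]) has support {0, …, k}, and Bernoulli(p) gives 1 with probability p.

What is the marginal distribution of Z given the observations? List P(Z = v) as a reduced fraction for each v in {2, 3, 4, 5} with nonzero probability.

Enumerate traces; 2 have nonzero weight after conditioning:
  (X=0, Z=5, Y=0) weight 1/40
  (X=1, Z=4, Y=1) weight 1/40
Group by Z:
  weight(Z=4) = 1/40
  weight(Z=5) = 1/40
Total weight = 1/40 + 1/40 = 1/20
P(Z=4 | obs) = 1/40 / 1/20 = 1/2
P(Z=5 | obs) = 1/40 / 1/20 = 1/2

P(Z=4) = 1/2, P(Z=5) = 1/2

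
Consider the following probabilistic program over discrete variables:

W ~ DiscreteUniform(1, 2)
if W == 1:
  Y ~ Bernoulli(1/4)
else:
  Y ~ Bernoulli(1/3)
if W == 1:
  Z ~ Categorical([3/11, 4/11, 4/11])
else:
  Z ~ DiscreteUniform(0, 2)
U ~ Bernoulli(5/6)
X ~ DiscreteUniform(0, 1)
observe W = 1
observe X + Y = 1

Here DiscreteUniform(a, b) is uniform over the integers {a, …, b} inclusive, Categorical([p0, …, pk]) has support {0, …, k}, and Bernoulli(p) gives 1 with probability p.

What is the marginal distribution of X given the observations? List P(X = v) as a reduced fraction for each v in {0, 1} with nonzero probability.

Enumerate traces; 12 have nonzero weight after conditioning:
  (W=1, Y=0, Z=0, U=0, X=1) weight 3/352
  (W=1, Y=0, Z=0, U=1, X=1) weight 15/352
  (W=1, Y=0, Z=1, U=0, X=1) weight 1/88
  (W=1, Y=0, Z=1, U=1, X=1) weight 5/88
  (W=1, Y=0, Z=2, U=0, X=1) weight 1/88
  (W=1, Y=0, Z=2, U=1, X=1) weight 5/88
  (W=1, Y=1, Z=0, U=0, X=0) weight 1/352
  (W=1, Y=1, Z=0, U=1, X=0) weight 5/352
  … 4 more
Group by X:
  weight(X=0) = 1/16
  weight(X=1) = 3/16
Total weight = 1/16 + 3/16 = 1/4
P(X=0 | obs) = 1/16 / 1/4 = 1/4
P(X=1 | obs) = 3/16 / 1/4 = 3/4

P(X=0) = 1/4, P(X=1) = 3/4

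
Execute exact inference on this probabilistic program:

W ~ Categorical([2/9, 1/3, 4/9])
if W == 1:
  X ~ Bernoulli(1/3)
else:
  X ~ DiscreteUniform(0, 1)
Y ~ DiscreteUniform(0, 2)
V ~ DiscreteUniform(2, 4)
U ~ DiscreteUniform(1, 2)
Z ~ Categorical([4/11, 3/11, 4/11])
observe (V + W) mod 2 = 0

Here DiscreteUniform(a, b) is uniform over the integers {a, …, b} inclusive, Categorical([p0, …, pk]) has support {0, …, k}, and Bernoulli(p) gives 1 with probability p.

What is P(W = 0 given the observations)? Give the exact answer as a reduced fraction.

Enumerate traces; 180 have nonzero weight after conditioning:
  (W=0, X=0, Y=0, V=2, U=1, Z=0) weight 2/891
  (W=0, X=0, Y=0, V=2, U=1, Z=1) weight 1/594
  (W=0, X=0, Y=0, V=2, U=1, Z=2) weight 2/891
  (W=0, X=0, Y=0, V=2, U=2, Z=0) weight 2/891
  (W=0, X=0, Y=0, V=2, U=2, Z=1) weight 1/594
  (W=0, X=0, Y=0, V=2, U=2, Z=2) weight 2/891
  (W=0, X=0, Y=0, V=4, U=1, Z=0) weight 2/891
  (W=0, X=0, Y=0, V=4, U=1, Z=1) weight 1/594
  (W=1, X=0, Y=0, V=3, U=1, Z=0) weight 4/891
  (W=2, X=0, Y=0, V=2, U=1, Z=0) weight 4/891
  … 170 more
Group by W:
  weight(W=0) = 4/27
  weight(W=1) = 1/9
  weight(W=2) = 8/27
Total weight = 4/27 + 1/9 + 8/27 = 5/9
P(W=0 | obs) = 4/27 / 5/9 = 4/15
P(W=1 | obs) = 1/9 / 5/9 = 1/5
P(W=2 | obs) = 8/27 / 5/9 = 8/15

P(W = 0 | obs) = 4/15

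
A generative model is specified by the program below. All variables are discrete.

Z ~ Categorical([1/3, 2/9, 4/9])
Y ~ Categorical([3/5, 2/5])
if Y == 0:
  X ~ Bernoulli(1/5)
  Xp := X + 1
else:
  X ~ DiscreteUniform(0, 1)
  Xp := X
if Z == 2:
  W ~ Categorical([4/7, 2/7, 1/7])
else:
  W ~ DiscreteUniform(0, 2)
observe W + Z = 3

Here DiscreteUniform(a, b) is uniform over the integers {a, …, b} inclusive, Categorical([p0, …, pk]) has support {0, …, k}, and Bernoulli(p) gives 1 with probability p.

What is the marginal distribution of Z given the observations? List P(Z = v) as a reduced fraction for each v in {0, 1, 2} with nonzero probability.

P(Z=1) = 7/19, P(Z=2) = 12/19

Enumerate traces; 8 have nonzero weight after conditioning:
  (Z=1, Y=0, X=0, W=2) weight 8/225
  (Z=1, Y=0, X=1, W=2) weight 2/225
  (Z=1, Y=1, X=0, W=2) weight 2/135
  (Z=1, Y=1, X=1, W=2) weight 2/135
  (Z=2, Y=0, X=0, W=1) weight 32/525
  (Z=2, Y=0, X=1, W=1) weight 8/525
  (Z=2, Y=1, X=0, W=1) weight 8/315
  (Z=2, Y=1, X=1, W=1) weight 8/315
Group by Z:
  weight(Z=1) = 2/27
  weight(Z=2) = 8/63
Total weight = 2/27 + 8/63 = 38/189
P(Z=1 | obs) = 2/27 / 38/189 = 7/19
P(Z=2 | obs) = 8/63 / 38/189 = 12/19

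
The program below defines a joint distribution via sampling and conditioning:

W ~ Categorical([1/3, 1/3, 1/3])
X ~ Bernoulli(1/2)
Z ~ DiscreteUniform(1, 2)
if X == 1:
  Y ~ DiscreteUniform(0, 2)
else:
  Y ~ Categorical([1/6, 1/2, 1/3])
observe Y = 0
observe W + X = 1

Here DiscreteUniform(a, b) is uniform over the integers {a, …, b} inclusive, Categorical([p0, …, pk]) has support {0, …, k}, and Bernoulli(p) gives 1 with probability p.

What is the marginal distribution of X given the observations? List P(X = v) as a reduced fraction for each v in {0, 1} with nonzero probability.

P(X=0) = 1/3, P(X=1) = 2/3

Enumerate traces; 4 have nonzero weight after conditioning:
  (W=0, X=1, Z=1, Y=0) weight 1/36
  (W=0, X=1, Z=2, Y=0) weight 1/36
  (W=1, X=0, Z=1, Y=0) weight 1/72
  (W=1, X=0, Z=2, Y=0) weight 1/72
Group by X:
  weight(X=0) = 1/36
  weight(X=1) = 1/18
Total weight = 1/36 + 1/18 = 1/12
P(X=0 | obs) = 1/36 / 1/12 = 1/3
P(X=1 | obs) = 1/18 / 1/12 = 2/3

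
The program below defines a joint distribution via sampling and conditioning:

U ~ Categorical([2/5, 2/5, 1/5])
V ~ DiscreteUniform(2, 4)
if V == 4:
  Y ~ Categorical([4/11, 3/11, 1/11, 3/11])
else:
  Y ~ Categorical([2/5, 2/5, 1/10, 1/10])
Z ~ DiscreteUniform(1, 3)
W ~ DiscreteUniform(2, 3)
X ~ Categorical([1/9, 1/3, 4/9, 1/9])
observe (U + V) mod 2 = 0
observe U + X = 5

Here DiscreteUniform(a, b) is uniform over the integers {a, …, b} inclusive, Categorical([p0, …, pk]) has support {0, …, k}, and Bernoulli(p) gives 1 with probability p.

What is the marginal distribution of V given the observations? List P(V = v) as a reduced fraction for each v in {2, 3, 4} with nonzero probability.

P(V=2) = 1/2, P(V=4) = 1/2

Enumerate traces; 48 have nonzero weight after conditioning:
  (U=2, V=2, Y=0, Z=1, W=2, X=3) weight 1/2025
  (U=2, V=2, Y=0, Z=1, W=3, X=3) weight 1/2025
  (U=2, V=2, Y=0, Z=2, W=2, X=3) weight 1/2025
  (U=2, V=2, Y=0, Z=2, W=3, X=3) weight 1/2025
  (U=2, V=2, Y=0, Z=3, W=2, X=3) weight 1/2025
  (U=2, V=2, Y=0, Z=3, W=3, X=3) weight 1/2025
  (U=2, V=2, Y=1, Z=1, W=2, X=3) weight 1/2025
  (U=2, V=2, Y=1, Z=1, W=3, X=3) weight 1/2025
  (U=2, V=4, Y=0, Z=1, W=2, X=3) weight 2/4455
  … 39 more
Group by V:
  weight(V=2) = 1/135
  weight(V=4) = 1/135
Total weight = 1/135 + 1/135 = 2/135
P(V=2 | obs) = 1/135 / 2/135 = 1/2
P(V=4 | obs) = 1/135 / 2/135 = 1/2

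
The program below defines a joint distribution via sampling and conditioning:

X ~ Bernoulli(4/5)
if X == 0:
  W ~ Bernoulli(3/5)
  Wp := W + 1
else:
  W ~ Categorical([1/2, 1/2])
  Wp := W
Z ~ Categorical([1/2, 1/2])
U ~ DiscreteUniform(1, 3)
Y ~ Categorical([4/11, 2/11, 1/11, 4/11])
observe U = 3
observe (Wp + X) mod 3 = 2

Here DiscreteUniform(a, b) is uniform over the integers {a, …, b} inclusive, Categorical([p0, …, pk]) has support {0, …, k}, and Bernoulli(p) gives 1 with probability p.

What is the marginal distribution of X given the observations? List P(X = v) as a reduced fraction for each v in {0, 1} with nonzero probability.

Enumerate traces; 16 have nonzero weight after conditioning:
  (X=0, W=1, Z=0, U=3, Y=0) weight 2/275
  (X=0, W=1, Z=0, U=3, Y=1) weight 1/275
  (X=0, W=1, Z=0, U=3, Y=2) weight 1/550
  (X=0, W=1, Z=0, U=3, Y=3) weight 2/275
  (X=0, W=1, Z=1, U=3, Y=0) weight 2/275
  (X=0, W=1, Z=1, U=3, Y=1) weight 1/275
  (X=0, W=1, Z=1, U=3, Y=2) weight 1/550
  (X=0, W=1, Z=1, U=3, Y=3) weight 2/275
  (X=1, W=1, Z=0, U=3, Y=0) weight 4/165
  … 7 more
Group by X:
  weight(X=0) = 1/25
  weight(X=1) = 2/15
Total weight = 1/25 + 2/15 = 13/75
P(X=0 | obs) = 1/25 / 13/75 = 3/13
P(X=1 | obs) = 2/15 / 13/75 = 10/13

P(X=0) = 3/13, P(X=1) = 10/13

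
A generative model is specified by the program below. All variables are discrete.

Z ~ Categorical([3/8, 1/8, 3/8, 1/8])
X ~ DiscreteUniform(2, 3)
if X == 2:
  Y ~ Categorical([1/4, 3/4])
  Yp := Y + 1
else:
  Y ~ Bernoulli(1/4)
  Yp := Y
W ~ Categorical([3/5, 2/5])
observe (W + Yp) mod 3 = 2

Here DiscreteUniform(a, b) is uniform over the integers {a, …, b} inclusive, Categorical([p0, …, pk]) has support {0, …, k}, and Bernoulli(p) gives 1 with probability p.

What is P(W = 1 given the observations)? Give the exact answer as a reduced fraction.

Enumerate traces; 12 have nonzero weight after conditioning:
  (Z=0, X=2, Y=0, W=1) weight 3/160
  (Z=0, X=2, Y=1, W=0) weight 27/320
  (Z=0, X=3, Y=1, W=1) weight 3/160
  (Z=1, X=2, Y=0, W=1) weight 1/160
  (Z=1, X=2, Y=1, W=0) weight 9/320
  (Z=1, X=3, Y=1, W=1) weight 1/160
  (Z=2, X=2, Y=0, W=1) weight 3/160
  (Z=2, X=2, Y=1, W=0) weight 27/320
  … 4 more
Group by W:
  weight(W=0) = 9/40
  weight(W=1) = 1/10
Total weight = 9/40 + 1/10 = 13/40
P(W=0 | obs) = 9/40 / 13/40 = 9/13
P(W=1 | obs) = 1/10 / 13/40 = 4/13

P(W = 1 | obs) = 4/13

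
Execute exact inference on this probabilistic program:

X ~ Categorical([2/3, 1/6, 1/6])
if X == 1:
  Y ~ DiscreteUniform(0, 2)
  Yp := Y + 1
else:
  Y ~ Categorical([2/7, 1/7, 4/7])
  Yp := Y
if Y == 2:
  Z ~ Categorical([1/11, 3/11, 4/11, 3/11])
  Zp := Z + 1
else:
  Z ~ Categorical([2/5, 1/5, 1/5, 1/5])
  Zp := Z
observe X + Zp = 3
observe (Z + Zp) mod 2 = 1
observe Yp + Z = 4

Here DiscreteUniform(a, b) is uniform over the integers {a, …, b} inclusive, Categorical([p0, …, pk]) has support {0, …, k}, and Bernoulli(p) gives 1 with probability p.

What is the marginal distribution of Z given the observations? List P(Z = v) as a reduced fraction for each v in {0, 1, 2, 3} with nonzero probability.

Enumerate traces; 2 have nonzero weight after conditioning:
  (X=0, Y=2, Z=2) weight 32/231
  (X=1, Y=2, Z=1) weight 1/66
Group by Z:
  weight(Z=1) = 1/66
  weight(Z=2) = 32/231
Total weight = 1/66 + 32/231 = 71/462
P(Z=1 | obs) = 1/66 / 71/462 = 7/71
P(Z=2 | obs) = 32/231 / 71/462 = 64/71

P(Z=1) = 7/71, P(Z=2) = 64/71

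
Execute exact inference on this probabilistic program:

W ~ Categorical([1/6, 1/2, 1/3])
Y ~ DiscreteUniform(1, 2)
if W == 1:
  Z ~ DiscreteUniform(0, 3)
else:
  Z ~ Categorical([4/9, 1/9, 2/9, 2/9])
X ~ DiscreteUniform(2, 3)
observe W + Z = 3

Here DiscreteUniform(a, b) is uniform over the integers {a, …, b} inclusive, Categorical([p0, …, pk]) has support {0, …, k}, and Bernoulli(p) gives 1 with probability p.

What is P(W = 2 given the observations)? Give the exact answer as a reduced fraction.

Enumerate traces; 12 have nonzero weight after conditioning:
  (W=0, Y=1, Z=3, X=2) weight 1/108
  (W=0, Y=1, Z=3, X=3) weight 1/108
  (W=0, Y=2, Z=3, X=2) weight 1/108
  (W=0, Y=2, Z=3, X=3) weight 1/108
  (W=1, Y=1, Z=2, X=2) weight 1/32
  (W=1, Y=1, Z=2, X=3) weight 1/32
  (W=1, Y=2, Z=2, X=2) weight 1/32
  (W=1, Y=2, Z=2, X=3) weight 1/32
  (W=2, Y=1, Z=1, X=2) weight 1/108
  … 3 more
Group by W:
  weight(W=0) = 1/27
  weight(W=1) = 1/8
  weight(W=2) = 1/27
Total weight = 1/27 + 1/8 + 1/27 = 43/216
P(W=0 | obs) = 1/27 / 43/216 = 8/43
P(W=1 | obs) = 1/8 / 43/216 = 27/43
P(W=2 | obs) = 1/27 / 43/216 = 8/43

P(W = 2 | obs) = 8/43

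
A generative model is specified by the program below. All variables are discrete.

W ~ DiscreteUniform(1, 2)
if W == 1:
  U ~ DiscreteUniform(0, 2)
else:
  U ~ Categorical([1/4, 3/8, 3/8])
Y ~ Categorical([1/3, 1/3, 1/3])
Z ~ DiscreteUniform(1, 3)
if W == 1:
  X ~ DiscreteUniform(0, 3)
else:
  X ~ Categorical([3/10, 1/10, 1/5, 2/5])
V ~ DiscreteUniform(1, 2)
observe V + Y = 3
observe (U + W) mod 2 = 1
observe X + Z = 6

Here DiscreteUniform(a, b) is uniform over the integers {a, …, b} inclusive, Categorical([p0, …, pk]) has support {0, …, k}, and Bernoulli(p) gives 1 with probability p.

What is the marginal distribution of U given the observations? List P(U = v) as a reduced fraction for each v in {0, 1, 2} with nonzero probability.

P(U=0) = 5/19, P(U=1) = 9/19, P(U=2) = 5/19

Enumerate traces; 6 have nonzero weight after conditioning:
  (W=1, U=0, Y=1, Z=3, X=3, V=2) weight 1/432
  (W=1, U=0, Y=2, Z=3, X=3, V=1) weight 1/432
  (W=1, U=2, Y=1, Z=3, X=3, V=2) weight 1/432
  (W=1, U=2, Y=2, Z=3, X=3, V=1) weight 1/432
  (W=2, U=1, Y=1, Z=3, X=3, V=2) weight 1/240
  (W=2, U=1, Y=2, Z=3, X=3, V=1) weight 1/240
Group by U:
  weight(U=0) = 1/216
  weight(U=1) = 1/120
  weight(U=2) = 1/216
Total weight = 1/216 + 1/120 + 1/216 = 19/1080
P(U=0 | obs) = 1/216 / 19/1080 = 5/19
P(U=1 | obs) = 1/120 / 19/1080 = 9/19
P(U=2 | obs) = 1/216 / 19/1080 = 5/19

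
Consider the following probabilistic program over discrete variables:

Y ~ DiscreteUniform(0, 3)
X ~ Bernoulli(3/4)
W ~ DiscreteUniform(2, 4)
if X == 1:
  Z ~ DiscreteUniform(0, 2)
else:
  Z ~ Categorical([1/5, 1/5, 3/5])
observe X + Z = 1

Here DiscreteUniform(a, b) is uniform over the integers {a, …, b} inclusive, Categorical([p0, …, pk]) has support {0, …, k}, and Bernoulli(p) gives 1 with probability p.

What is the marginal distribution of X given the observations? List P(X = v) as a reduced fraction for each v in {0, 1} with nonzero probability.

P(X=0) = 1/6, P(X=1) = 5/6

Enumerate traces; 24 have nonzero weight after conditioning:
  (Y=0, X=0, W=2, Z=1) weight 1/240
  (Y=0, X=0, W=3, Z=1) weight 1/240
  (Y=0, X=0, W=4, Z=1) weight 1/240
  (Y=0, X=1, W=2, Z=0) weight 1/48
  (Y=0, X=1, W=3, Z=0) weight 1/48
  (Y=0, X=1, W=4, Z=0) weight 1/48
  (Y=1, X=0, W=2, Z=1) weight 1/240
  (Y=1, X=0, W=3, Z=1) weight 1/240
  … 16 more
Group by X:
  weight(X=0) = 1/20
  weight(X=1) = 1/4
Total weight = 1/20 + 1/4 = 3/10
P(X=0 | obs) = 1/20 / 3/10 = 1/6
P(X=1 | obs) = 1/4 / 3/10 = 5/6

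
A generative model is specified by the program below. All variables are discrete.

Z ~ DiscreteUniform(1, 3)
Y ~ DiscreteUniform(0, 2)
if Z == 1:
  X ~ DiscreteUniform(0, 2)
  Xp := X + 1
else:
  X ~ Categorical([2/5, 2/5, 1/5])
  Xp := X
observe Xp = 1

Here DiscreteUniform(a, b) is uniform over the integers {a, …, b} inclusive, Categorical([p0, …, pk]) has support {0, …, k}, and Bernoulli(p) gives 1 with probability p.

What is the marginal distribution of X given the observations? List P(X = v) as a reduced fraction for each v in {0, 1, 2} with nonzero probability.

Enumerate traces; 9 have nonzero weight after conditioning:
  (Z=1, Y=0, X=0) weight 1/27
  (Z=1, Y=1, X=0) weight 1/27
  (Z=1, Y=2, X=0) weight 1/27
  (Z=2, Y=0, X=1) weight 2/45
  (Z=2, Y=1, X=1) weight 2/45
  (Z=2, Y=2, X=1) weight 2/45
  (Z=3, Y=0, X=1) weight 2/45
  (Z=3, Y=1, X=1) weight 2/45
  … 1 more
Group by X:
  weight(X=0) = 1/9
  weight(X=1) = 4/15
Total weight = 1/9 + 4/15 = 17/45
P(X=0 | obs) = 1/9 / 17/45 = 5/17
P(X=1 | obs) = 4/15 / 17/45 = 12/17

P(X=0) = 5/17, P(X=1) = 12/17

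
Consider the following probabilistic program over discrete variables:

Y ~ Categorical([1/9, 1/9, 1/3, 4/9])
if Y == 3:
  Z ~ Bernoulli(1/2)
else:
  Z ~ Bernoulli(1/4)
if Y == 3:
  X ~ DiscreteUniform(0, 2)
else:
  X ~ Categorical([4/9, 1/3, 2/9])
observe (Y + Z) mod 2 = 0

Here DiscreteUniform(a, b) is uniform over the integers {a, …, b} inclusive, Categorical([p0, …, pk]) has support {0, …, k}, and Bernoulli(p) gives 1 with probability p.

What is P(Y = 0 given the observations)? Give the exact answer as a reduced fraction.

P(Y = 0 | obs) = 1/7

Enumerate traces; 12 have nonzero weight after conditioning:
  (Y=0, Z=0, X=0) weight 1/27
  (Y=0, Z=0, X=1) weight 1/36
  (Y=0, Z=0, X=2) weight 1/54
  (Y=1, Z=1, X=0) weight 1/81
  (Y=1, Z=1, X=1) weight 1/108
  (Y=1, Z=1, X=2) weight 1/162
  (Y=2, Z=0, X=0) weight 1/9
  (Y=2, Z=0, X=1) weight 1/12
  (Y=3, Z=1, X=0) weight 2/27
  … 3 more
Group by Y:
  weight(Y=0) = 1/12
  weight(Y=1) = 1/36
  weight(Y=2) = 1/4
  weight(Y=3) = 2/9
Total weight = 1/12 + 1/36 + 1/4 + 2/9 = 7/12
P(Y=0 | obs) = 1/12 / 7/12 = 1/7
P(Y=1 | obs) = 1/36 / 7/12 = 1/21
P(Y=2 | obs) = 1/4 / 7/12 = 3/7
P(Y=3 | obs) = 2/9 / 7/12 = 8/21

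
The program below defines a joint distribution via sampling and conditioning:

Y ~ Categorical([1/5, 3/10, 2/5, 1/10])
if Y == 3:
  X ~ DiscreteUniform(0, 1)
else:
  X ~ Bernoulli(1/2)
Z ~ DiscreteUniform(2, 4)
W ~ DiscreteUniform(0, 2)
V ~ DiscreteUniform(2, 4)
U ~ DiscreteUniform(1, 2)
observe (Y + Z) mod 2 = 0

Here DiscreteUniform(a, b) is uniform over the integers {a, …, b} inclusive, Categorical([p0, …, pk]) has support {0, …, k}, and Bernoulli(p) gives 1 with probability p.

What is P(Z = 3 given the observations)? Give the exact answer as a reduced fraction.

P(Z = 3 | obs) = 1/4

Enumerate traces; 216 have nonzero weight after conditioning:
  (Y=0, X=0, Z=2, W=0, V=2, U=1) weight 1/540
  (Y=0, X=0, Z=2, W=0, V=2, U=2) weight 1/540
  (Y=0, X=0, Z=2, W=0, V=3, U=1) weight 1/540
  (Y=0, X=0, Z=2, W=0, V=3, U=2) weight 1/540
  (Y=0, X=0, Z=2, W=0, V=4, U=1) weight 1/540
  (Y=0, X=0, Z=2, W=0, V=4, U=2) weight 1/540
  (Y=0, X=0, Z=2, W=1, V=2, U=1) weight 1/540
  (Y=0, X=0, Z=2, W=1, V=2, U=2) weight 1/540
  (Y=0, X=0, Z=4, W=0, V=2, U=1) weight 1/540
  (Y=1, X=0, Z=3, W=0, V=2, U=1) weight 1/360
  … 206 more
Group by Z:
  weight(Z=2) = 1/5
  weight(Z=3) = 2/15
  weight(Z=4) = 1/5
Total weight = 1/5 + 2/15 + 1/5 = 8/15
P(Z=2 | obs) = 1/5 / 8/15 = 3/8
P(Z=3 | obs) = 2/15 / 8/15 = 1/4
P(Z=4 | obs) = 1/5 / 8/15 = 3/8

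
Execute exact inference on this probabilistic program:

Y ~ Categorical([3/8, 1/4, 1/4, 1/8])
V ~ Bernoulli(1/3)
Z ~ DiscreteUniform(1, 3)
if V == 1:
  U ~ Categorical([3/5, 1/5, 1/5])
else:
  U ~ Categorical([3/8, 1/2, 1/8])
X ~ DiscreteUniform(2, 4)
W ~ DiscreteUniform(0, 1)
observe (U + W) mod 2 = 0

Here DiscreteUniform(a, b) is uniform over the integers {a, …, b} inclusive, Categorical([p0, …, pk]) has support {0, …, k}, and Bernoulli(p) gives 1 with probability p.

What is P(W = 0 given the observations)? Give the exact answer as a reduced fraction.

Enumerate traces; 216 have nonzero weight after conditioning:
  (Y=0, V=0, Z=1, U=0, X=2, W=0) weight 1/192
  (Y=0, V=0, Z=1, U=0, X=3, W=0) weight 1/192
  (Y=0, V=0, Z=1, U=0, X=4, W=0) weight 1/192
  (Y=0, V=0, Z=1, U=1, X=2, W=1) weight 1/144
  (Y=0, V=0, Z=1, U=1, X=3, W=1) weight 1/144
  (Y=0, V=0, Z=1, U=1, X=4, W=1) weight 1/144
  (Y=0, V=0, Z=1, U=2, X=2, W=0) weight 1/576
  (Y=0, V=0, Z=1, U=2, X=3, W=0) weight 1/576
  … 208 more
Group by W:
  weight(W=0) = 3/10
  weight(W=1) = 1/5
Total weight = 3/10 + 1/5 = 1/2
P(W=0 | obs) = 3/10 / 1/2 = 3/5
P(W=1 | obs) = 1/5 / 1/2 = 2/5

P(W = 0 | obs) = 3/5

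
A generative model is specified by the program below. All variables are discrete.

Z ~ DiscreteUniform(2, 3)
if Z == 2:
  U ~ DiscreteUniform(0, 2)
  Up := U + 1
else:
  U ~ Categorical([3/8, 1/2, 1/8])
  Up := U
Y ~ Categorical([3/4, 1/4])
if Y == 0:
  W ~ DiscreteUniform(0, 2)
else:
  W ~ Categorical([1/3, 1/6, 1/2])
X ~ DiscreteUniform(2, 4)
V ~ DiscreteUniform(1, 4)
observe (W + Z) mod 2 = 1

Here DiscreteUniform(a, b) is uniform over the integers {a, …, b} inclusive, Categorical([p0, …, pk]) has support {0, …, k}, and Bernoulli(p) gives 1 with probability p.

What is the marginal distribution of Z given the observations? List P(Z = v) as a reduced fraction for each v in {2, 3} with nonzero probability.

Enumerate traces; 216 have nonzero weight after conditioning:
  (Z=2, U=0, Y=0, W=1, X=2, V=1) weight 1/288
  (Z=2, U=0, Y=0, W=1, X=2, V=2) weight 1/288
  (Z=2, U=0, Y=0, W=1, X=2, V=3) weight 1/288
  (Z=2, U=0, Y=0, W=1, X=2, V=4) weight 1/288
  (Z=2, U=0, Y=0, W=1, X=3, V=1) weight 1/288
  (Z=2, U=0, Y=0, W=1, X=3, V=2) weight 1/288
  (Z=2, U=0, Y=0, W=1, X=3, V=3) weight 1/288
  (Z=2, U=0, Y=0, W=1, X=3, V=4) weight 1/288
  (Z=3, U=0, Y=0, W=0, X=2, V=1) weight 1/256
  … 207 more
Group by Z:
  weight(Z=2) = 7/48
  weight(Z=3) = 17/48
Total weight = 7/48 + 17/48 = 1/2
P(Z=2 | obs) = 7/48 / 1/2 = 7/24
P(Z=3 | obs) = 17/48 / 1/2 = 17/24

P(Z=2) = 7/24, P(Z=3) = 17/24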